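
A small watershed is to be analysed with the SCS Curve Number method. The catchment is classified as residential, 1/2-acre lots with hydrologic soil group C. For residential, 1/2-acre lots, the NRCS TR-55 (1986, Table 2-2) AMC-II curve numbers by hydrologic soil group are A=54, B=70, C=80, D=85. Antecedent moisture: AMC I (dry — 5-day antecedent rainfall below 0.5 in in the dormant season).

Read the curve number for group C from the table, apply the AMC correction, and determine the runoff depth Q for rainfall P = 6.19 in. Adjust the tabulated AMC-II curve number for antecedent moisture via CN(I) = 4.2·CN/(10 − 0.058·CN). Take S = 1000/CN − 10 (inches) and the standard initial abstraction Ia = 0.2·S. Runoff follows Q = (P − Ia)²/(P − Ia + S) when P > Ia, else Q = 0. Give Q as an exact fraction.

Q = 110229001/48297900 in ≈ 2.282 in

NRCS table: residential, 1/2-acre lots, soil group C → CN(II) = 80
Dry (AMC I): CN(I) = 4.2·80/(10 − 0.058·80) = 336/(134/25) = 4200/67 ≈ 62.687
Retention S: 1000/CN − 10 with CN=62.687 → S = 125/21 ≈ 5.952 in
Initial abstraction Ia = S/5 = (125/21)/5 = 25/21 ≈ 1.190 in
P − Ia = 6.190 − 1.190 = 10499/2100 ≈ 5.000 in (> 0, runoff occurs)
Q = (10499/2100)²/((10499/2100) + 125/21) = (110229001/4410000)/(22999/2100) = 110229001/48297900 in ≈ 2.282 in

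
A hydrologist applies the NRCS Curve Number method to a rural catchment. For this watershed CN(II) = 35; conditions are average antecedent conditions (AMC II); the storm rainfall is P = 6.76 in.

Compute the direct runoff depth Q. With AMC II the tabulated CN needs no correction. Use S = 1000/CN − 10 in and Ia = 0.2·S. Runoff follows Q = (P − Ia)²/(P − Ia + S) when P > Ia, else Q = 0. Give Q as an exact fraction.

AMC II — tabulated CN = 35 applies directly.
Retention S: 1000/CN − 10 with CN=35.000 → S = 130/7 ≈ 18.571 in
Ia = 0.2S: 0.2·18.571 = 3.714 in (exactly 26/7)
Excess rainfall: 6.760 − 3.714 = 3.046 in; P > Ia so Q > 0
Q = (533/175)²/((533/175) + 130/7) = (284089/30625)/(3783/175) = 21853/50925 in ≈ 0.429 in

Q = 21853/50925 in ≈ 0.429 in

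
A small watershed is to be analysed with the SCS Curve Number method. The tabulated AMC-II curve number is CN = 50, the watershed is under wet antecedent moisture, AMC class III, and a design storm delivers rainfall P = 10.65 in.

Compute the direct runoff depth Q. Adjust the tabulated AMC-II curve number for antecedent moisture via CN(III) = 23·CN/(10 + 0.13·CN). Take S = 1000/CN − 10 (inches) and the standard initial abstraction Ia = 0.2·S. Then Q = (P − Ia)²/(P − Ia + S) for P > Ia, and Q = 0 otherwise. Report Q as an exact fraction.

Q = 20241001/2989540 in ≈ 6.771 in

Wet (AMC III): CN(III) = 23·50/(10 + 0.13·50) = 1150/(33/2) = 2300/33 ≈ 69.697
Retention S: 1000/CN − 10 with CN=69.697 → S = 100/23 ≈ 4.348 in
Ia = 0.2S: 0.2·4.348 = 0.870 in (exactly 20/23)
P − Ia = 10.650 − 0.870 = 4499/460 ≈ 9.780 in (> 0, runoff occurs)
Q: (4499/460)² ÷ (6499/460) = 20241001/2989540 in (≈ 6.771 in)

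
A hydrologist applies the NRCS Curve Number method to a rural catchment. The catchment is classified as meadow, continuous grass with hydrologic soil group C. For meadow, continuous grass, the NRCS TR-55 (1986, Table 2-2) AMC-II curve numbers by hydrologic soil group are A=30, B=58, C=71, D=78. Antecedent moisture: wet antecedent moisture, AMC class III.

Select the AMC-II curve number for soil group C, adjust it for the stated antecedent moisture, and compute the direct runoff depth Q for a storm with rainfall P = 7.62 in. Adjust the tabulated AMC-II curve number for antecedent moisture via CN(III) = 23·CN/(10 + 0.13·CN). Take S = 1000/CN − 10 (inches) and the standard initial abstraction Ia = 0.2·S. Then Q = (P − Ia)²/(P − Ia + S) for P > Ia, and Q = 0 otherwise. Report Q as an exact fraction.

Q = 351854207929/60271825450 in ≈ 5.838 in

NRCS table: meadow, continuous grass, soil group C → CN(II) = 71
Wet (AMC III): CN(III) = 23·71/(10 + 0.13·71) = 1633/(1923/100) = 163300/1923 ≈ 84.919
Retention S: 1000/CN − 10 with CN=84.919 → S = 2900/1633 ≈ 1.776 in
Initial abstraction Ia = S/5 = (2900/1633)/5 = 580/1633 ≈ 0.355 in
Excess rainfall: 7.620 − 0.355 = 7.265 in; P > Ia so Q > 0
Q: (593173/81650)² ÷ (738173/81650) = 351854207929/60271825450 in (≈ 5.838 in)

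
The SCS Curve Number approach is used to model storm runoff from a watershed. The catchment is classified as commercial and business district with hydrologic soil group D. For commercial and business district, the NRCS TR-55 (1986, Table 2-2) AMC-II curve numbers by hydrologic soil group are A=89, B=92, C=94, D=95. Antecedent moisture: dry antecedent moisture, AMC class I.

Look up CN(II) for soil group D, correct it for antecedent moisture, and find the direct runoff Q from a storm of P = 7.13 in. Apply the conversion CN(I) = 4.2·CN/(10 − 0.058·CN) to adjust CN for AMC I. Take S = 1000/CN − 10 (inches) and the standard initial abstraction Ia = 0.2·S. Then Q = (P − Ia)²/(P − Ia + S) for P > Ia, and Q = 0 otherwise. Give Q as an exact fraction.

NRCS table: commercial and business district, soil group D → CN(II) = 95
Dry (AMC I): CN(I) = 4.2·95/(10 − 0.058·95) = 399/(449/100) = 39900/449 ≈ 88.864
Max retention: S = 1000/(39900/449) − 10 = 500/399 in (≈ 1.253 in)
Ia = 0.2S: 0.2·1.253 = 0.251 in (exactly 100/399)
Since P=7.130 > Ia=0.251: effective rainfall P−Ia = 274487/39900 in
Runoff Q = (P−Ia)²/(P−Ia+S) = (6.879)²/(6.879+1.253) = 75343113169/12947031300 ≈ 5.819 in

Q = 75343113169/12947031300 in ≈ 5.819 in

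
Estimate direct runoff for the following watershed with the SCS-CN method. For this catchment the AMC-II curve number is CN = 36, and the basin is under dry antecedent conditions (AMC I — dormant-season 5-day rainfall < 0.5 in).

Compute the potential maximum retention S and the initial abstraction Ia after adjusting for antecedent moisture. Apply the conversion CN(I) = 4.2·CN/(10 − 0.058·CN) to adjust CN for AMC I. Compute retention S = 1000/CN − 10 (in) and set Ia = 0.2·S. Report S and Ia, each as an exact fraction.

Adjust CN=36 to AMC I: 4.2·36/(10 − 0.058·36) → (756/5) ÷ (989/125) = 18900/989 ≈ 19.110
Max retention: S = 1000/(18900/989) − 10 = 8000/189 in (≈ 42.328 in)
Ia = 0.2S: 0.2·42.328 = 8.466 in (exactly 1600/189)

S = 8000/189 in ≈ 42.328 in; Ia = 1600/189 in ≈ 8.466 in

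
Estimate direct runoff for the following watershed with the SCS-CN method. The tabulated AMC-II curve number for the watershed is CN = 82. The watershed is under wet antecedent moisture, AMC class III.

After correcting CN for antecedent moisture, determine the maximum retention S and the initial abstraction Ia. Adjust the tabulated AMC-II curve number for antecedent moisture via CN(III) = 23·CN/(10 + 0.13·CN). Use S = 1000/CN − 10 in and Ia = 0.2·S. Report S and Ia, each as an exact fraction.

S = 900/943 in ≈ 0.954 in; Ia = 180/943 in ≈ 0.191 in

Wet (AMC III): CN(III) = 23·82/(10 + 0.13·82) = 1886/(1033/50) = 94300/1033 ≈ 91.288
Retention S: 1000/CN − 10 with CN=91.288 → S = 900/943 ≈ 0.954 in
Ia = 0.2S: 0.2·0.954 = 0.191 in (exactly 180/943)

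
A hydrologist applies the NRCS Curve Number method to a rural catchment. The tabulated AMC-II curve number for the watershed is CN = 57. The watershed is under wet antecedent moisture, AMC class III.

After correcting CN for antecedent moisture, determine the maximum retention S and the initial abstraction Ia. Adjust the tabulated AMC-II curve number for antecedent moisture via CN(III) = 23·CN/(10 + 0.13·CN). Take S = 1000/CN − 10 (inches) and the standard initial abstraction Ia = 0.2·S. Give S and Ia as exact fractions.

S = 4300/1311 in ≈ 3.280 in; Ia = 860/1311 in ≈ 0.656 in

Adjust CN=57 to AMC III: 23·57/(10 + 0.13·57) → 1311 ÷ (1741/100) = 131100/1741 ≈ 75.302
Retention S: 1000/CN − 10 with CN=75.302 → S = 4300/1311 ≈ 3.280 in
Ia = 0.2·(4300/1311) = 860/1311 in ≈ 0.656 in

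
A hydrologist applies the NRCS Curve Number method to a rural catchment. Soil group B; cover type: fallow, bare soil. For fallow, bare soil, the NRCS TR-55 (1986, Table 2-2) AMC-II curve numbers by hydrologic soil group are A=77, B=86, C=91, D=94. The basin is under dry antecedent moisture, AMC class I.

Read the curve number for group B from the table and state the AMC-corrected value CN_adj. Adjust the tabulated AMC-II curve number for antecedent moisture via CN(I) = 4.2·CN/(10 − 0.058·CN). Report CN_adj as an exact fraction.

NRCS table: fallow, bare soil, soil group B → CN(II) = 86
CN(I) from CN(II)=86: (4.2·86)/(10 − 0.058·86) = 12900/179 ≈ 72.067

CN_adj = 12900/179 ≈ 72.067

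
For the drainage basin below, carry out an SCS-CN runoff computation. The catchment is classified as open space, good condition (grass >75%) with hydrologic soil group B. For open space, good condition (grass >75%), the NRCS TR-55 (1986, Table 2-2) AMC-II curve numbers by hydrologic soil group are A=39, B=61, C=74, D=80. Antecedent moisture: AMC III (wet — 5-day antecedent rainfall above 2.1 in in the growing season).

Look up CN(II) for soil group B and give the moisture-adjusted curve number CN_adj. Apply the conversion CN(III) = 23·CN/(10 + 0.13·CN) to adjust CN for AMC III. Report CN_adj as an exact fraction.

CN_adj = 140300/1793 ≈ 78.249

NRCS table: open space, good condition (grass >75%), soil group B → CN(II) = 61
CN(III) from CN(II)=61: (23·61)/(10 + 0.13·61) = 140300/1793 ≈ 78.249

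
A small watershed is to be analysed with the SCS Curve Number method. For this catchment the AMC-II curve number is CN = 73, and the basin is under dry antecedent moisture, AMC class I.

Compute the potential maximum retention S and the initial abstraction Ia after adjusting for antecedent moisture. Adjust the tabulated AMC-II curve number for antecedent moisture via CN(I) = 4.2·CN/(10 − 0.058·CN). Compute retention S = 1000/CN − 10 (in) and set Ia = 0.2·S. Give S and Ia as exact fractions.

Adjust CN=73 to AMC I: 4.2·73/(10 − 0.058·73) → (1533/5) ÷ (2883/500) = 51100/961 ≈ 53.174
Retention S: 1000/CN − 10 with CN=53.174 → S = 4500/511 ≈ 8.806 in
Initial abstraction Ia = S/5 = (4500/511)/5 = 900/511 ≈ 1.761 in

S = 4500/511 in ≈ 8.806 in; Ia = 900/511 in ≈ 1.761 in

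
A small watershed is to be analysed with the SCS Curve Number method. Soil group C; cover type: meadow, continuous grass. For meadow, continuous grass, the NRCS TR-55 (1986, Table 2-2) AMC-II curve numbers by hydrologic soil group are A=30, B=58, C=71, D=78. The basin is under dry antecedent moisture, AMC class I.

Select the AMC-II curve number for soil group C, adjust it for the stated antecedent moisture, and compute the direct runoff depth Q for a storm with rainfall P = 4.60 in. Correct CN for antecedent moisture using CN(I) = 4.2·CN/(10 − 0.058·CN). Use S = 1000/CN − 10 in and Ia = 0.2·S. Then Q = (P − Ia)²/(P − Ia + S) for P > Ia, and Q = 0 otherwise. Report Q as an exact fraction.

Q = 391762849/688044315 in ≈ 0.569 in

NRCS table: meadow, continuous grass, soil group C → CN(II) = 71
Dry (AMC I): CN(I) = 4.2·71/(10 − 0.058·71) = (1491/5)/(2941/500) = 149100/2941 ≈ 50.697
S = 1000/(149100/2941) − 10 = 14500/1491 in ≈ 9.725 in
Ia = 0.2·(14500/1491) = 2900/1491 in ≈ 1.945 in
P − Ia = 4.600 − 1.945 = 19793/7455 ≈ 2.655 in (> 0, runoff occurs)
Runoff Q = (P−Ia)²/(P−Ia+S) = (2.655)²/(2.655+9.725) = 391762849/688044315 ≈ 0.569 in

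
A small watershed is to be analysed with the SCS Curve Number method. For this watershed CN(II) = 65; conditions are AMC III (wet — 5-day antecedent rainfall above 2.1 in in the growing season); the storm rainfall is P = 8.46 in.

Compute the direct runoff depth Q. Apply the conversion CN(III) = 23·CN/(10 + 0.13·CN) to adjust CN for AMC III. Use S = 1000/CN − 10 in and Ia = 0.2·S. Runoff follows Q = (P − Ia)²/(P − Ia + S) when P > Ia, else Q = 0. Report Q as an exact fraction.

Q = 14274753529/2309431150 in ≈ 6.181 in

Wet (AMC III): CN(III) = 23·65/(10 + 0.13·65) = 1495/(369/20) = 29900/369 ≈ 81.030
Retention S: 1000/CN − 10 with CN=81.030 → S = 700/299 ≈ 2.341 in
Initial abstraction Ia = S/5 = (700/299)/5 = 140/299 ≈ 0.468 in
P − Ia = 8.460 − 0.468 = 119477/14950 ≈ 7.992 in (> 0, runoff occurs)
Runoff Q = (P−Ia)²/(P−Ia+S) = (7.992)²/(7.992+2.341) = 14274753529/2309431150 ≈ 6.181 in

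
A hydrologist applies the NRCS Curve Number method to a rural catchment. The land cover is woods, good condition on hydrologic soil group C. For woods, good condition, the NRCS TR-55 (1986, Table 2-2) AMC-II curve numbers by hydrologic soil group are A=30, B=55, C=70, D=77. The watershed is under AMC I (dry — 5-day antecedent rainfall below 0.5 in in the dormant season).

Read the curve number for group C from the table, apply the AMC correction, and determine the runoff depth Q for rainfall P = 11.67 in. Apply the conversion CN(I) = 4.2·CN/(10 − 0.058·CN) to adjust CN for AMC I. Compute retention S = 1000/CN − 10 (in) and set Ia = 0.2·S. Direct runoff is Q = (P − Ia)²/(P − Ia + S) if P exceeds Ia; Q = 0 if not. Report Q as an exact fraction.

NRCS table: woods, good condition, soil group C → CN(II) = 70
Dry (AMC I): CN(I) = 4.2·70/(10 − 0.058·70) = 294/(297/50) = 4900/99 ≈ 49.495
Max retention: S = 1000/(4900/99) − 10 = 500/49 in (≈ 10.204 in)
Initial abstraction Ia = S/5 = (500/49)/5 = 100/49 ≈ 2.041 in
Excess rainfall: 11.670 − 2.041 = 9.629 in; P > Ia so Q > 0
Runoff Q = (P−Ia)²/(P−Ia+S) = (9.629)²/(9.629+10.204) = 2226235489/476196700 ≈ 4.675 in

Q = 2226235489/476196700 in ≈ 4.675 in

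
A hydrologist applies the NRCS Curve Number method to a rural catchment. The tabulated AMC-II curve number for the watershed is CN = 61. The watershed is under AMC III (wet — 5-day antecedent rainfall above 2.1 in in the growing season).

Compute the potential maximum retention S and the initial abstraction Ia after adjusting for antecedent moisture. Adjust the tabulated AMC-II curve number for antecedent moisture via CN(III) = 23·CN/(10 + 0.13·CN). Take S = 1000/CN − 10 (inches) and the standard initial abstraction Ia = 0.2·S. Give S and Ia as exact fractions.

Wet (AMC III): CN(III) = 23·61/(10 + 0.13·61) = 1403/(1793/100) = 140300/1793 ≈ 78.249
Retention S: 1000/CN − 10 with CN=78.249 → S = 3900/1403 ≈ 2.780 in
Ia = 0.2S: 0.2·2.780 = 0.556 in (exactly 780/1403)

S = 3900/1403 in ≈ 2.780 in; Ia = 780/1403 in ≈ 0.556 in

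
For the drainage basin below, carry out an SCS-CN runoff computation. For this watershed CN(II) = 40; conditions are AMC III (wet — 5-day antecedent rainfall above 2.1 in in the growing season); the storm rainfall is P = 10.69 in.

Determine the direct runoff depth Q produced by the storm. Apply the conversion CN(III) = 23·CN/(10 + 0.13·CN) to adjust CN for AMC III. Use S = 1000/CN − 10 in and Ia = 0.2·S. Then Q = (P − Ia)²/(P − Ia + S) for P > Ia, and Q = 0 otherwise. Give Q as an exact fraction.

Adjust CN=40 to AMC III: 23·40/(10 + 0.13·40) → 920 ÷ (76/5) = 1150/19 ≈ 60.526
Max retention: S = 1000/(1150/19) − 10 = 150/23 in (≈ 6.522 in)
Initial abstraction Ia = S/5 = (150/23)/5 = 30/23 ≈ 1.304 in
Since P=10.690 > Ia=1.304: effective rainfall P−Ia = 21587/2300 in
Q = (21587/2300)²/((21587/2300) + 150/23) = (465998569/5290000)/(36587/2300) = 465998569/84150100 in ≈ 5.538 in

Q = 465998569/84150100 in ≈ 5.538 in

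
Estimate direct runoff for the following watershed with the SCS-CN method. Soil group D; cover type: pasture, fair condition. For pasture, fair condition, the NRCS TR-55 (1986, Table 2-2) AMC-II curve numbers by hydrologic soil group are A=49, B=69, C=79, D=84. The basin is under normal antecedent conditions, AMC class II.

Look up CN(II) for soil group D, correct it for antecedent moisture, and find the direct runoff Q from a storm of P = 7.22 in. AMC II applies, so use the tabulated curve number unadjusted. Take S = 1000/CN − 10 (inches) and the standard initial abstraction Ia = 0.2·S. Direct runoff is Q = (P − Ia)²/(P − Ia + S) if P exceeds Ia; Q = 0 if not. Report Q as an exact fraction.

Q = 51566761/9640050 in ≈ 5.349 in

NRCS table: pasture, fair condition, soil group D → CN(II) = 84
AMC II — tabulated CN = 84 applies directly.
Max retention: S = 1000/84 − 10 = 40/21 in (≈ 1.905 in)
Initial abstraction Ia = S/5 = (40/21)/5 = 8/21 ≈ 0.381 in
Excess rainfall: 7.220 − 0.381 = 6.839 in; P > Ia so Q > 0
Q: (7181/1050)² ÷ (9181/1050) = 51566761/9640050 in (≈ 5.349 in)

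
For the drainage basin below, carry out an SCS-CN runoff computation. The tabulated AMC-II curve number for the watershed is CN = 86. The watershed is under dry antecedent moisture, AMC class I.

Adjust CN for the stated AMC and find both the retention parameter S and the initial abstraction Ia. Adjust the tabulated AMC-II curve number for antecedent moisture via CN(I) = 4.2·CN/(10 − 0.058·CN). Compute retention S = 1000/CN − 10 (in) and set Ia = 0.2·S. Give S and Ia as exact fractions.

Dry (AMC I): CN(I) = 4.2·86/(10 − 0.058·86) = (1806/5)/(1253/250) = 12900/179 ≈ 72.067
Max retention: S = 1000/(12900/179) − 10 = 500/129 in (≈ 3.876 in)
Initial abstraction Ia = S/5 = (500/129)/5 = 100/129 ≈ 0.775 in

S = 500/129 in ≈ 3.876 in; Ia = 100/129 in ≈ 0.775 in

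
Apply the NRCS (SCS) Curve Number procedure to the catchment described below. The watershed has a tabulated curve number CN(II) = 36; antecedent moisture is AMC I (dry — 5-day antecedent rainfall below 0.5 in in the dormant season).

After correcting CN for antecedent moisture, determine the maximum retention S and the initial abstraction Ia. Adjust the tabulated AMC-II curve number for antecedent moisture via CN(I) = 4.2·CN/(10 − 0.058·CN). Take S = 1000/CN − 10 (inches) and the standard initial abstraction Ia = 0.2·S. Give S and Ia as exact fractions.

Dry (AMC I): CN(I) = 4.2·36/(10 − 0.058·36) = (756/5)/(989/125) = 18900/989 ≈ 19.110
S = 1000/(18900/989) − 10 = 8000/189 in ≈ 42.328 in
Ia = 0.2S: 0.2·42.328 = 8.466 in (exactly 1600/189)

S = 8000/189 in ≈ 42.328 in; Ia = 1600/189 in ≈ 8.466 in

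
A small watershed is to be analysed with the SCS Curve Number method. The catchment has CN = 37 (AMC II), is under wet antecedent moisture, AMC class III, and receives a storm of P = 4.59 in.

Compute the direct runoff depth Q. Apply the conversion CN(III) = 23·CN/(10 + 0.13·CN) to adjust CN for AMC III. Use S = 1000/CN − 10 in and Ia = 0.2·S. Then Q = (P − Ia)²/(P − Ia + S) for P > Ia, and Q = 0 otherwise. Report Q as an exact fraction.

Q = 7779769209/8459025100 in ≈ 0.920 in

Wet (AMC III): CN(III) = 23·37/(10 + 0.13·37) = 851/(1481/100) = 85100/1481 ≈ 57.461
S = 1000/(85100/1481) − 10 = 6300/851 in ≈ 7.403 in
Initial abstraction Ia = S/5 = (6300/851)/5 = 1260/851 ≈ 1.481 in
Since P=4.590 > Ia=1.481: effective rainfall P−Ia = 264609/85100 in
Runoff Q = (P−Ia)²/(P−Ia+S) = (3.109)²/(3.109+7.403) = 7779769209/8459025100 ≈ 0.920 in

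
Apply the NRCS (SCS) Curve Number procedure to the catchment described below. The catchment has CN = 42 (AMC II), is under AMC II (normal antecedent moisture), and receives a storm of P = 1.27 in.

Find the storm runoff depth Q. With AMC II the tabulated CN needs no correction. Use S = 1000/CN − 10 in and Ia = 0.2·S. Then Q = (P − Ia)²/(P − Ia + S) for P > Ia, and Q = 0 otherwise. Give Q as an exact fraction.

Q = 0 in ≈ 0.000 in

Average conditions: CN = 42 (no AMC adjustment).
Max retention: S = 1000/42 − 10 = 290/21 in (≈ 13.810 in)
Ia = 0.2S: 0.2·13.810 = 2.762 in (exactly 58/21)
P = 1.270 ≤ Ia = 2.762 in: entire storm abstracted, Q = 0.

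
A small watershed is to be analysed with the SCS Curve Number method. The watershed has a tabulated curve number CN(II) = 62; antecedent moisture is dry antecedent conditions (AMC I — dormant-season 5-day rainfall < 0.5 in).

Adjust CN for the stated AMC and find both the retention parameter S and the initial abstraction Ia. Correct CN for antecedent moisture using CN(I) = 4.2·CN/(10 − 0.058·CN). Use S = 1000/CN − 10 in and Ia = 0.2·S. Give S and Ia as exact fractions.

S = 9500/651 in ≈ 14.593 in; Ia = 1900/651 in ≈ 2.919 in

Dry (AMC I): CN(I) = 4.2·62/(10 − 0.058·62) = (1302/5)/(1601/250) = 65100/1601 ≈ 40.662
Max retention: S = 1000/(65100/1601) − 10 = 9500/651 in (≈ 14.593 in)
Ia = 0.2S: 0.2·14.593 = 2.919 in (exactly 1900/651)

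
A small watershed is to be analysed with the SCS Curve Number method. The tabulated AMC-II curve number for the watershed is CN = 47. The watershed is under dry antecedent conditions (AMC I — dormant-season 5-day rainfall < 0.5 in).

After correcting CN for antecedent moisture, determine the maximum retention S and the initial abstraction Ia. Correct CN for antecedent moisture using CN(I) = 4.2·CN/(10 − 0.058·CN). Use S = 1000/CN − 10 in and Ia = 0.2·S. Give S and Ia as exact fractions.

Dry (AMC I): CN(I) = 4.2·47/(10 − 0.058·47) = (987/5)/(3637/500) = 98700/3637 ≈ 27.138
S = 1000/(98700/3637) − 10 = 26500/987 in ≈ 26.849 in
Ia = 0.2S: 0.2·26.849 = 5.370 in (exactly 5300/987)

S = 26500/987 in ≈ 26.849 in; Ia = 5300/987 in ≈ 5.370 in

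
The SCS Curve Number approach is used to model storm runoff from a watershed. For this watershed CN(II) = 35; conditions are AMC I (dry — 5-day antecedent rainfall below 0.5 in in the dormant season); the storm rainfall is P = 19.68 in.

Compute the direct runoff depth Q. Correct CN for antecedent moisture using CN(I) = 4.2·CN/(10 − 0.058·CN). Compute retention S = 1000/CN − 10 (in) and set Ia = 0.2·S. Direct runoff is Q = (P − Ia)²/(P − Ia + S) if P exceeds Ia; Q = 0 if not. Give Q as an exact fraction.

CN(I) from CN(II)=35: (4.2·35)/(10 − 0.058·35) = 14700/797 ≈ 18.444
S = 1000/(14700/797) − 10 = 6500/147 in ≈ 44.218 in
Ia = 0.2·(6500/147) = 1300/147 in ≈ 8.844 in
P − Ia = 19.680 − 8.844 = 39824/3675 ≈ 10.836 in (> 0, runoff occurs)
Runoff Q = (P−Ia)²/(P−Ia+S) = (10.836)²/(10.836+44.218) = 396487744/185885175 ≈ 2.133 in

Q = 396487744/185885175 in ≈ 2.133 in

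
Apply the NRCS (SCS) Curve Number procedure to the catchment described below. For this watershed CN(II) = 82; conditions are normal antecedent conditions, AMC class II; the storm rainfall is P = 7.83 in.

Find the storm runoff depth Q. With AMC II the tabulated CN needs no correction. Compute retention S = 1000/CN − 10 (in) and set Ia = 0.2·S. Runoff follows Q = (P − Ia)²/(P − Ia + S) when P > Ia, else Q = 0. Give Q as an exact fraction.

CN(II) = 82; AMC II needs no correction.
Max retention: S = 1000/82 − 10 = 90/41 in (≈ 2.195 in)
Ia = 0.2·(90/41) = 18/41 in ≈ 0.439 in
P − Ia = 7.830 − 0.439 = 30303/4100 ≈ 7.391 in (> 0, runoff occurs)
Q = (30303/4100)²/((30303/4100) + 90/41) = (918271809/16810000)/(39303/4100) = 102030201/17904700 in ≈ 5.699 in

Q = 102030201/17904700 in ≈ 5.699 in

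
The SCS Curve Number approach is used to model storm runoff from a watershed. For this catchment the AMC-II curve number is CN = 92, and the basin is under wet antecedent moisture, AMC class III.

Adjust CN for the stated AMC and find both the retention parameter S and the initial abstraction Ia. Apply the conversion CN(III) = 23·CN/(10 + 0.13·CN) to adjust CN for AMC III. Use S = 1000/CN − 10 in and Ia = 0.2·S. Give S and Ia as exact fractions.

Adjust CN=92 to AMC III: 23·92/(10 + 0.13·92) → 2116 ÷ (549/25) = 52900/549 ≈ 96.357
S = 1000/(52900/549) − 10 = 200/529 in ≈ 0.378 in
Initial abstraction Ia = S/5 = (200/529)/5 = 40/529 ≈ 0.076 in

S = 200/529 in ≈ 0.378 in; Ia = 40/529 in ≈ 0.076 in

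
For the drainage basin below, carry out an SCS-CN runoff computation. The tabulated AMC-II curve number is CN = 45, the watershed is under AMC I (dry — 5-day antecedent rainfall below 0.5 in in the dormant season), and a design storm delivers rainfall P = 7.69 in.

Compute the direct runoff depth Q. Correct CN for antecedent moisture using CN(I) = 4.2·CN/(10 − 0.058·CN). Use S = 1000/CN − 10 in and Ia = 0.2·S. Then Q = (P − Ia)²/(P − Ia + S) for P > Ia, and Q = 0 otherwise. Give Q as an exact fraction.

CN(I) from CN(II)=45: (4.2·45)/(10 − 0.058·45) = 18900/739 ≈ 25.575
S = 1000/(18900/739) − 10 = 5500/189 in ≈ 29.101 in
Ia = 0.2·(5500/189) = 1100/189 in ≈ 5.820 in
Excess rainfall: 7.690 − 5.820 = 1.870 in; P > Ia so Q > 0
Q = (35341/18900)²/((35341/18900) + 5500/189) = (1248986281/357210000)/(585341/18900) = 1248986281/11062944900 in ≈ 0.113 in

Q = 1248986281/11062944900 in ≈ 0.113 in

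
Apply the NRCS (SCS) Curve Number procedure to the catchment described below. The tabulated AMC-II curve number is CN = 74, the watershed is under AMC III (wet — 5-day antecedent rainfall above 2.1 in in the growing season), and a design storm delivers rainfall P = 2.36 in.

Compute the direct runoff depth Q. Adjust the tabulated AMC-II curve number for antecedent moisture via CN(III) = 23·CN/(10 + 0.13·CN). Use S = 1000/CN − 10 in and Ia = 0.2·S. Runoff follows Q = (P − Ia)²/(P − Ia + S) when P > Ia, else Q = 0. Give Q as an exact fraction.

Wet (AMC III): CN(III) = 23·74/(10 + 0.13·74) = 1702/(981/50) = 85100/981 ≈ 86.748
Max retention: S = 1000/(85100/981) − 10 = 1300/851 in (≈ 1.528 in)
Ia = 0.2·(1300/851) = 260/851 in ≈ 0.306 in
Excess rainfall: 2.360 − 0.306 = 2.054 in; P > Ia so Q > 0
Q = (43709/21275)²/((43709/21275) + 1300/851) = (1910476681/452625625)/(76209/21275) = 1910476681/1621346475 in ≈ 1.178 in

Q = 1910476681/1621346475 in ≈ 1.178 in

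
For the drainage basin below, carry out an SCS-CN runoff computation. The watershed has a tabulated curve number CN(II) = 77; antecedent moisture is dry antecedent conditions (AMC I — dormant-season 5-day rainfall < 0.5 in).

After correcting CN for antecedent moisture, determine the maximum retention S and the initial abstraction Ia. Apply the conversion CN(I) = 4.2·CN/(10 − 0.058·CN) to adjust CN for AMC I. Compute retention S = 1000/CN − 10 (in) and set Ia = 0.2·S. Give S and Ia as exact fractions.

S = 11500/1617 in ≈ 7.112 in; Ia = 2300/1617 in ≈ 1.422 in

Adjust CN=77 to AMC I: 4.2·77/(10 − 0.058·77) → (1617/5) ÷ (2767/500) = 161700/2767 ≈ 58.439
Max retention: S = 1000/(161700/2767) − 10 = 11500/1617 in (≈ 7.112 in)
Ia = 0.2S: 0.2·7.112 = 1.422 in (exactly 2300/1617)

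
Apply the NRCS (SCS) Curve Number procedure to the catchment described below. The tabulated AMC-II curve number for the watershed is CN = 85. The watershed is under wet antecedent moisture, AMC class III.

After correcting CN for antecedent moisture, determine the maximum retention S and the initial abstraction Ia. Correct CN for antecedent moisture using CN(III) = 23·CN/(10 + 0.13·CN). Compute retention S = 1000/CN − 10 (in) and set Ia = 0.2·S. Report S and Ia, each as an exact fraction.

S = 300/391 in ≈ 0.767 in; Ia = 60/391 in ≈ 0.153 in

Adjust CN=85 to AMC III: 23·85/(10 + 0.13·85) → 1955 ÷ (421/20) = 39100/421 ≈ 92.874
Max retention: S = 1000/(39100/421) − 10 = 300/391 in (≈ 0.767 in)
Ia = 0.2·(300/391) = 60/391 in ≈ 0.153 in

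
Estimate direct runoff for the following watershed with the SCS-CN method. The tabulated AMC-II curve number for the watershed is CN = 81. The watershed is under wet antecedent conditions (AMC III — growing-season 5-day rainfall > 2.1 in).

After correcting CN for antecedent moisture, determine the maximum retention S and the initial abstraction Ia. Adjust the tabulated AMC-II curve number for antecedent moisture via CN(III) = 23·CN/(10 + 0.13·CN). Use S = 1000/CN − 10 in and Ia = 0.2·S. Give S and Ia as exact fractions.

S = 1900/1863 in ≈ 1.020 in; Ia = 380/1863 in ≈ 0.204 in

CN(III) from CN(II)=81: (23·81)/(10 + 0.13·81) = 186300/2053 ≈ 90.745
Max retention: S = 1000/(186300/2053) − 10 = 1900/1863 in (≈ 1.020 in)
Ia = 0.2·(1900/1863) = 380/1863 in ≈ 0.204 in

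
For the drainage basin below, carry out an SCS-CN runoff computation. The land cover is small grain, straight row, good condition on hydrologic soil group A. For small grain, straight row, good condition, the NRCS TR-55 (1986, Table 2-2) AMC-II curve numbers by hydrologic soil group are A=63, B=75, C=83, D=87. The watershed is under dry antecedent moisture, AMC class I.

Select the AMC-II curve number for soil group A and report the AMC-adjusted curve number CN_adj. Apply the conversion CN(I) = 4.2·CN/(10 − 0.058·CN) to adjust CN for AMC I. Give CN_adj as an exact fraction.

CN_adj = 132300/3173 ≈ 41.696

NRCS table: small grain, straight row, good condition, soil group A → CN(II) = 63
Dry (AMC I): CN(I) = 4.2·63/(10 − 0.058·63) = (1323/5)/(3173/500) = 132300/3173 ≈ 41.696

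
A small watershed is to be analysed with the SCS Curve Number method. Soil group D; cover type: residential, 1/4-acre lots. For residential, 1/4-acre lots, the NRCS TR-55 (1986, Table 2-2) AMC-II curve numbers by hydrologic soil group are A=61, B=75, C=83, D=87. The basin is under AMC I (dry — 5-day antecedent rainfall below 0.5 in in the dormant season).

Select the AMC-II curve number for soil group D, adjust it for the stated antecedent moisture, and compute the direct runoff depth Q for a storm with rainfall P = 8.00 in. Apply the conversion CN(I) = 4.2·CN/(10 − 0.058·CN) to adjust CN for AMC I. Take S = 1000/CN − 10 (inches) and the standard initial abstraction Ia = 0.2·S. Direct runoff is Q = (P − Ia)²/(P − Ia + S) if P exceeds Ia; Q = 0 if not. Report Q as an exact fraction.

NRCS table: residential, 1/4-acre lots, soil group D → CN(II) = 87
Adjust CN=87 to AMC I: 4.2·87/(10 − 0.058·87) → (1827/5) ÷ (2477/500) = 182700/2477 ≈ 73.759
S = 1000/(182700/2477) − 10 = 6500/1827 in ≈ 3.558 in
Ia = 0.2·(6500/1827) = 1300/1827 in ≈ 0.712 in
Since P=8.000 > Ia=0.712: effective rainfall P−Ia = 13316/1827 in
Q = (13316/1827)²/((13316/1827) + 6500/1827) = (177315856/3337929)/(19816/1827) = 22164482/4525479 in ≈ 4.898 in

Q = 22164482/4525479 in ≈ 4.898 in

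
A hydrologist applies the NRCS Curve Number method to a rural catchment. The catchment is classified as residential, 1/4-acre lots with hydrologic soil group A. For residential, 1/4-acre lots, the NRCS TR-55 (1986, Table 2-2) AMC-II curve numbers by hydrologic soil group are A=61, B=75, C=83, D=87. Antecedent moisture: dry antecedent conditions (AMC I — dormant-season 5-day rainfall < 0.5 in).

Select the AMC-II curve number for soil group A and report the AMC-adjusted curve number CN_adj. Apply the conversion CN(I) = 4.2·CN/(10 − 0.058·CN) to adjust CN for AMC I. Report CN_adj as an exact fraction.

CN_adj = 42700/1077 ≈ 39.647

NRCS table: residential, 1/4-acre lots, soil group A → CN(II) = 61
CN(I) from CN(II)=61: (4.2·61)/(10 − 0.058·61) = 42700/1077 ≈ 39.647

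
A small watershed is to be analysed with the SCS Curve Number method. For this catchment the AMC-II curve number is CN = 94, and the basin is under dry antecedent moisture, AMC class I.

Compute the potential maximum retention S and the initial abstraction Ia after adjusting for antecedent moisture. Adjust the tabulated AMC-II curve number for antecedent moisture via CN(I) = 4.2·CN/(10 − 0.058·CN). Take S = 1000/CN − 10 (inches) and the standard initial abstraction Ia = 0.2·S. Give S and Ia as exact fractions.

S = 500/329 in ≈ 1.520 in; Ia = 100/329 in ≈ 0.304 in

Adjust CN=94 to AMC I: 4.2·94/(10 − 0.058·94) → (1974/5) ÷ (1137/250) = 32900/379 ≈ 86.807
Retention S: 1000/CN − 10 with CN=86.807 → S = 500/329 ≈ 1.520 in
Initial abstraction Ia = S/5 = (500/329)/5 = 100/329 ≈ 0.304 in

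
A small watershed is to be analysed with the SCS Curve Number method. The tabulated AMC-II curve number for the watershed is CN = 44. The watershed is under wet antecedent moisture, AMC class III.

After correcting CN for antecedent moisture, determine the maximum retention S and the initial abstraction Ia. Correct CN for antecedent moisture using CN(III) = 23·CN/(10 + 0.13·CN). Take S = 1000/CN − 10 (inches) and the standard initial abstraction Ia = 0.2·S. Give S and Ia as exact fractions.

CN(III) from CN(II)=44: (23·44)/(10 + 0.13·44) = 25300/393 ≈ 64.377
S = 1000/(25300/393) − 10 = 1400/253 in ≈ 5.534 in
Initial abstraction Ia = S/5 = (1400/253)/5 = 280/253 ≈ 1.107 in

S = 1400/253 in ≈ 5.534 in; Ia = 280/253 in ≈ 1.107 in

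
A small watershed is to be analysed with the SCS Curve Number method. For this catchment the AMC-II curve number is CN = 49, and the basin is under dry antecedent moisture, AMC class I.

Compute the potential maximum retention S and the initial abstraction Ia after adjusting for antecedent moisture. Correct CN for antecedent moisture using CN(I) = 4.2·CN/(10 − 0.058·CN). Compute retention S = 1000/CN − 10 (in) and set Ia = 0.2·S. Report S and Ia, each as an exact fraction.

Adjust CN=49 to AMC I: 4.2·49/(10 − 0.058·49) → (1029/5) ÷ (3579/500) = 34300/1193 ≈ 28.751
S = 1000/(34300/1193) − 10 = 8500/343 in ≈ 24.781 in
Initial abstraction Ia = S/5 = (8500/343)/5 = 1700/343 ≈ 4.956 in

S = 8500/343 in ≈ 24.781 in; Ia = 1700/343 in ≈ 4.956 in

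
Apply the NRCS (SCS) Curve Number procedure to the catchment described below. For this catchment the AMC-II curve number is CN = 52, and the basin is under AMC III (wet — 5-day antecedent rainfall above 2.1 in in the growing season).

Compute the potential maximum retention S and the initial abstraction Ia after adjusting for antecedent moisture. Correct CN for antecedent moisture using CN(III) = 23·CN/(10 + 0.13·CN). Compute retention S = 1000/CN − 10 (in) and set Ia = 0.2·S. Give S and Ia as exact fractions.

S = 1200/299 in ≈ 4.013 in; Ia = 240/299 in ≈ 0.803 in

Wet (AMC III): CN(III) = 23·52/(10 + 0.13·52) = 1196/(419/25) = 29900/419 ≈ 71.360
Retention S: 1000/CN − 10 with CN=71.360 → S = 1200/299 ≈ 4.013 in
Ia = 0.2·(1200/299) = 240/299 in ≈ 0.803 in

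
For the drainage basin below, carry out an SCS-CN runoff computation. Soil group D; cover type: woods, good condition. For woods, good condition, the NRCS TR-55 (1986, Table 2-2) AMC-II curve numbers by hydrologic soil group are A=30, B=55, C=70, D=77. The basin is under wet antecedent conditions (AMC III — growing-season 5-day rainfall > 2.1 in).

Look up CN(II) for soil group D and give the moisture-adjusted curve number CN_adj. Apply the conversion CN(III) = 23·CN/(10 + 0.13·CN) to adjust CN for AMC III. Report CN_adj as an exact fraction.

CN_adj = 7700/87 ≈ 88.506

NRCS table: woods, good condition, soil group D → CN(II) = 77
CN(III) from CN(II)=77: (23·77)/(10 + 0.13·77) = 7700/87 ≈ 88.506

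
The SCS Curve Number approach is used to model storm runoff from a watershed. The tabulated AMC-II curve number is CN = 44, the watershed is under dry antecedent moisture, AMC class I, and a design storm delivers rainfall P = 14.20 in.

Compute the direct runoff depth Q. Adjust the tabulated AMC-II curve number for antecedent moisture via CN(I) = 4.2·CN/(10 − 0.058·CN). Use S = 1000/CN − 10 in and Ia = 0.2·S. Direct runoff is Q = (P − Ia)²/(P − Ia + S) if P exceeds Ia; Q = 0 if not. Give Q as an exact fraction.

Q = 1803649/1046595 in ≈ 1.723 in

CN(I) from CN(II)=44: (4.2·44)/(10 − 0.058·44) = 3300/133 ≈ 24.812
Max retention: S = 1000/(3300/133) − 10 = 1000/33 in (≈ 30.303 in)
Initial abstraction Ia = S/5 = (1000/33)/5 = 200/33 ≈ 6.061 in
Excess rainfall: 14.200 − 6.061 = 8.139 in; P > Ia so Q > 0
Q: (1343/165)² ÷ (6343/165) = 1803649/1046595 in (≈ 1.723 in)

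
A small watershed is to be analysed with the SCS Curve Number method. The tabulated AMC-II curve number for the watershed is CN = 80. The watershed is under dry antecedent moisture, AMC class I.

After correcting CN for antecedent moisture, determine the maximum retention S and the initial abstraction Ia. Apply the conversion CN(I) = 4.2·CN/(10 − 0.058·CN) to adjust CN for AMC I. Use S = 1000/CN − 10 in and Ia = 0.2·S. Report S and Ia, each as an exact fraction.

Dry (AMC I): CN(I) = 4.2·80/(10 − 0.058·80) = 336/(134/25) = 4200/67 ≈ 62.687
Max retention: S = 1000/(4200/67) − 10 = 125/21 in (≈ 5.952 in)
Ia = 0.2·(125/21) = 25/21 in ≈ 1.190 in

S = 125/21 in ≈ 5.952 in; Ia = 25/21 in ≈ 1.190 in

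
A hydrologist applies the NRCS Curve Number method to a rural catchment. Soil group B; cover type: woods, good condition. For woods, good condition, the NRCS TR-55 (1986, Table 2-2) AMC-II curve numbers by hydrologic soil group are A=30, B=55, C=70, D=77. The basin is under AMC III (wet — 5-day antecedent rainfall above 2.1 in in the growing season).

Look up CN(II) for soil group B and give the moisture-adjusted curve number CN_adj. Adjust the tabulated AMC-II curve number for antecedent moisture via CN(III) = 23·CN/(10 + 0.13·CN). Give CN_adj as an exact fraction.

NRCS table: woods, good condition, soil group B → CN(II) = 55
Wet (AMC III): CN(III) = 23·55/(10 + 0.13·55) = 1265/(343/20) = 25300/343 ≈ 73.761

CN_adj = 25300/343 ≈ 73.761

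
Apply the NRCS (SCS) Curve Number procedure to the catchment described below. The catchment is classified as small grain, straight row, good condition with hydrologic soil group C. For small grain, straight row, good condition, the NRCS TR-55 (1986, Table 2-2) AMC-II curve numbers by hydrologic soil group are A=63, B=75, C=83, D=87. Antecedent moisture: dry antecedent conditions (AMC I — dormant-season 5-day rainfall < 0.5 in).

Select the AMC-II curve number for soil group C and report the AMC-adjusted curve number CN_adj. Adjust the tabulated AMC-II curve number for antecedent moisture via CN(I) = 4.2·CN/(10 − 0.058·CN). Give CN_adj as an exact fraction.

CN_adj = 174300/2593 ≈ 67.219

NRCS table: small grain, straight row, good condition, soil group C → CN(II) = 83
Dry (AMC I): CN(I) = 4.2·83/(10 − 0.058·83) = (1743/5)/(2593/500) = 174300/2593 ≈ 67.219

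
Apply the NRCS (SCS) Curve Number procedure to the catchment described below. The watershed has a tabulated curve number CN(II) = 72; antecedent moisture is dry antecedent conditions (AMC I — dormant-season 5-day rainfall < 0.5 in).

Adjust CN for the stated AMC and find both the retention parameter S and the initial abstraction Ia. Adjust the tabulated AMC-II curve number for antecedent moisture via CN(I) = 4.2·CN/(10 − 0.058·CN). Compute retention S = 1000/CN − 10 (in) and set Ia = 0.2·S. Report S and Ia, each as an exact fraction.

S = 250/27 in ≈ 9.259 in; Ia = 50/27 in ≈ 1.852 in

Adjust CN=72 to AMC I: 4.2·72/(10 − 0.058·72) → (1512/5) ÷ (728/125) = 675/13 ≈ 51.923
Retention S: 1000/CN − 10 with CN=51.923 → S = 250/27 ≈ 9.259 in
Ia = 0.2S: 0.2·9.259 = 1.852 in (exactly 50/27)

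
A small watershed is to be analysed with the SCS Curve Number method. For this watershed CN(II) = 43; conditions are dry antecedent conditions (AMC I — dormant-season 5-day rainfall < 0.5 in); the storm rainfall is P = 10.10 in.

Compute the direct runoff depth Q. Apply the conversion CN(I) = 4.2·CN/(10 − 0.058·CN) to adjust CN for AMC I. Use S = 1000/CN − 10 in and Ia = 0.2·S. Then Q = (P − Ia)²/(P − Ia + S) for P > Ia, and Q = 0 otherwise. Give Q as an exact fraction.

Q = 129982801/320267010 in ≈ 0.406 in

Adjust CN=43 to AMC I: 4.2·43/(10 − 0.058·43) → (903/5) ÷ (3753/500) = 30100/1251 ≈ 24.061
Max retention: S = 1000/(30100/1251) − 10 = 9500/301 in (≈ 31.561 in)
Ia = 0.2·(9500/301) = 1900/301 in ≈ 6.312 in
Excess rainfall: 10.100 − 6.312 = 3.788 in; P > Ia so Q > 0
Runoff Q = (P−Ia)²/(P−Ia+S) = (3.788)²/(3.788+31.561) = 129982801/320267010 ≈ 0.406 in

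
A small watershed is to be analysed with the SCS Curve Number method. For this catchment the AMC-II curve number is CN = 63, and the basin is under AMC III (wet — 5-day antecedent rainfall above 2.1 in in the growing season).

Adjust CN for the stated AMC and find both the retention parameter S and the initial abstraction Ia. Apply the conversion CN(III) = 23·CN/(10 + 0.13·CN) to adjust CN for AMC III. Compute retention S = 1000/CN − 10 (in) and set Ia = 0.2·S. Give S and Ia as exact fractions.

S = 3700/1449 in ≈ 2.553 in; Ia = 740/1449 in ≈ 0.511 in

CN(III) from CN(II)=63: (23·63)/(10 + 0.13·63) = 144900/1819 ≈ 79.659
Max retention: S = 1000/(144900/1819) − 10 = 3700/1449 in (≈ 2.553 in)
Ia = 0.2S: 0.2·2.553 = 0.511 in (exactly 740/1449)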